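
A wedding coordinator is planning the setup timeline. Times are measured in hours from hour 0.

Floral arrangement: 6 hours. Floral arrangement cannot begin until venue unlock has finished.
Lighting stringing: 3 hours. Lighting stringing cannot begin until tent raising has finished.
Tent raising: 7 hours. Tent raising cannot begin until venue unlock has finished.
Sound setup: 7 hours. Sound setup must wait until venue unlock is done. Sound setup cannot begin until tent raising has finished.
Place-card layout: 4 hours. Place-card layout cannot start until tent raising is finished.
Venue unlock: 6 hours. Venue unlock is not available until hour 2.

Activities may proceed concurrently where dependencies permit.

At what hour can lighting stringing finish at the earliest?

Venue unlock cannot begin until its own release at hour 2. It runs from hour 2 to 2 + 6 = hour 8.
After venue unlock (finishes hour 8), tent raising can start at hour 8 and finishes at hour 15.
Lighting stringing cannot begin until tent raising (finishes hour 15). It runs from hour 15 to 15 + 3 = hour 18.

18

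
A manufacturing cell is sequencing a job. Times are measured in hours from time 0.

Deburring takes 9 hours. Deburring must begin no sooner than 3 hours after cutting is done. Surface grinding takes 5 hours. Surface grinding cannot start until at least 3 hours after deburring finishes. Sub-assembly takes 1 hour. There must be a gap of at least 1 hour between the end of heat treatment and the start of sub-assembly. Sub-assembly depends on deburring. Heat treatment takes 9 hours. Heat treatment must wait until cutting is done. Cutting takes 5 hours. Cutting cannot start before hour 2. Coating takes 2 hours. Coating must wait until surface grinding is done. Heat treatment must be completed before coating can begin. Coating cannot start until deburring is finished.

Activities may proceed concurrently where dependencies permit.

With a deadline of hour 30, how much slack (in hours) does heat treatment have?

12

Cutting cannot begin until its own release at hour 2. It runs from hour 2 to 2 + 5 = hour 7.
Heat treatment cannot begin until cutting (finishes hour 7). It runs from hour 7 to 7 + 9 = hour 16.

Working backward from the deadline:
Nothing follows coating; the deadline of hour 30 is its only limit. It must start by 30 − 2 = hour 28.
Sub-assembly has no dependents, so it just needs to finish by hour 30. Starting by 30 − 1 = hour 29 achieves that.
Heat treatment has several dependents: coating (must start by hour 28); sub-assembly (must start by hour 29, minus 1-hour gap → hour 28). The earliest of those limits is hour 28, so heat treatment must start by 28 − 9 = hour 19.
So heat treatment can start as early as hour 7 and as late as hour 19, giving 19 − 7 = 12 hours of slack.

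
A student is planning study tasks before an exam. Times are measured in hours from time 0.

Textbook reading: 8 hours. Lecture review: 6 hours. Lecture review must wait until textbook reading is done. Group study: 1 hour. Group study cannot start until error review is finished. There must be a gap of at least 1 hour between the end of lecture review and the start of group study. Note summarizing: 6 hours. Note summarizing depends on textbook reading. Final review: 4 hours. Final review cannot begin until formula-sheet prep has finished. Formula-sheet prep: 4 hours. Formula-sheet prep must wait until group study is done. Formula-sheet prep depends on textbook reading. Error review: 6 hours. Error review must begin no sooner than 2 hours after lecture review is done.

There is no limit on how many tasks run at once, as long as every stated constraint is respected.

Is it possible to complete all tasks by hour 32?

Textbook reading can start immediately at hour 0; it finishes at hour 8.
After textbook reading (finishes hour 8), note summarizing can start at hour 8 and finishes at hour 14.
Lecture review waits on textbook reading (finishes hour 8), so it starts at hour 8 and finishes at 8 + 6 = hour 14.
After lecture review (finishes hour 14, plus 2-hour gap → hour 16), error review can start at hour 16 and finishes at hour 22.
Group study has to wait for error review (finishes hour 22); lecture review (finishes hour 14, plus 1-hour gap → hour 15). The latest of these is hour 22, so group study runs hour 22 to 22 + 1 = hour 23.
Formula-sheet prep needs all of group study (finishes hour 23); textbook reading (finishes hour 8). That puts its earliest start at hour 23; it finishes at 23 + 4 = hour 27.
After formula-sheet prep (finishes hour 27), final review can start at hour 27 and finishes at hour 31.
Every task is finished by hour 31, which is no later than the deadline of 32, so the schedule is feasible.

Yes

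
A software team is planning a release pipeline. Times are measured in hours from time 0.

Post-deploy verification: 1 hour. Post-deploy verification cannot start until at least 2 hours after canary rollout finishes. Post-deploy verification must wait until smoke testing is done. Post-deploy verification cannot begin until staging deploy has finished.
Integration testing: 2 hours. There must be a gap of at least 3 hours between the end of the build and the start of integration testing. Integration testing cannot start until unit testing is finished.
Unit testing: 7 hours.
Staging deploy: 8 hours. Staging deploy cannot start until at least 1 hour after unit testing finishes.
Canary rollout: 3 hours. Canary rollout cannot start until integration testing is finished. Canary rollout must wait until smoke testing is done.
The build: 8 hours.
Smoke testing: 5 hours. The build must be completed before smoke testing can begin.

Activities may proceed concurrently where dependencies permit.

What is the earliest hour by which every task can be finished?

19

Unit testing can start immediately at hour 0; it finishes at hour 7.
Staging deploy cannot begin until unit testing (finishes hour 7, plus 1-hour gap → hour 8). It runs from hour 8 to 8 + 8 = hour 16.
Nothing blocks the build, so it runs from hour 0 to hour 8.
After the build (finishes hour 8), smoke testing can start at hour 8 and finishes at hour 13.
Integration testing cannot start until the build (finishes hour 8, plus 3-hour gap → hour 11); unit testing (finishes hour 7). The controlling bound is hour 11, so integration testing finishes at 11 + 2 = hour 13.
Canary rollout cannot start until integration testing (finishes hour 13); smoke testing (finishes hour 13). The controlling bound is hour 13, so canary rollout finishes at 13 + 3 = hour 16.
Post-deploy verification needs all of canary rollout (finishes hour 16, plus 2-hour gap → hour 18); smoke testing (finishes hour 13); staging deploy (finishes hour 16). That puts its earliest start at hour 18; it finishes at 18 + 1 = hour 19.
All tasks are finished once the last one completes. Finish times: The build at 8, Unit testing at 7, Integration testing at 13, Staging deploy at 16, Smoke testing at 13, Canary rollout at 16, Post-deploy verification at 19. The latest is hour 19.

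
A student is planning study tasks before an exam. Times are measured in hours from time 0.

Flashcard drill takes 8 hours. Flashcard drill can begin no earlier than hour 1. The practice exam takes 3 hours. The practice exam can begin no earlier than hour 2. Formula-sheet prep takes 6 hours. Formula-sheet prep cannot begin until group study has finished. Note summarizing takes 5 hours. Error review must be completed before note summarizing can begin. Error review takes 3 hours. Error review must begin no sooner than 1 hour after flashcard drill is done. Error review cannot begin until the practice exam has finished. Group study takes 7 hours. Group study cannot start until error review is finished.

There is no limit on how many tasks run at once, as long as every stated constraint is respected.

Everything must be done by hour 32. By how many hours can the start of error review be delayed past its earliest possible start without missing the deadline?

6

The practice exam waits on its own release at hour 2, so it starts at hour 2 and finishes at 2 + 3 = hour 5.
Flashcard drill cannot begin until its own release at hour 1. It runs from hour 1 to 1 + 8 = hour 9.
Error review cannot start until flashcard drill (finishes hour 9, plus 1-hour gap → hour 10); the practice exam (finishes hour 5). The controlling bound is hour 10, so error review finishes at 10 + 3 = hour 13.

Working backward from the deadline:
To finish by hour 32, formula-sheet prep (duration 6) must start no later than hour 26.
Group study has to be done before formula-sheet prep (must start by hour 26). That means finishing by hour 26, i.e. starting by 26 − 7 = hour 19.
Note summarizing must finish by hour 32; it takes 5 hours, so it must start by 32 − 5 = hour 27.
Error review must finish in time for group study (must start by hour 19); note summarizing (must start by hour 27). The tightest is hour 19, so error review must start by 19 − 3 = hour 16.
So error review can start as early as hour 10 and as late as hour 16, giving 16 − 10 = 6 hours of slack.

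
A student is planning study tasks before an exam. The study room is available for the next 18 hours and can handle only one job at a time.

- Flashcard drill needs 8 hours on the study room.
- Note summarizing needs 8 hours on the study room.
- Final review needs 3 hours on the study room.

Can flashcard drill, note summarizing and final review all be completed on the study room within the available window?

No

Running back to back, the jobs need 8 + 8 + 3 = 19 hours on the study room.
Since 19 > 18, they cannot all fit.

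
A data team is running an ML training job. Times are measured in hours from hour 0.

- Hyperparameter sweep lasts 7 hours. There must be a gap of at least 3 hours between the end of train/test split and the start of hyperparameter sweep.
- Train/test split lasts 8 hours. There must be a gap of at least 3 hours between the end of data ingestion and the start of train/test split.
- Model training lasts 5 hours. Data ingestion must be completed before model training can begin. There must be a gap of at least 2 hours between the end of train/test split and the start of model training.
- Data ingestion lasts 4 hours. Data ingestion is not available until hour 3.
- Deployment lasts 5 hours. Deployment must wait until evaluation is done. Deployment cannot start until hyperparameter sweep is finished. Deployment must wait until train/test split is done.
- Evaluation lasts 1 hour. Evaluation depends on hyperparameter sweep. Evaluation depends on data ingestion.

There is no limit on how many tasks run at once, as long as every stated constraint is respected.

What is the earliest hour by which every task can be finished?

34

After its own release at hour 3, data ingestion can start at hour 3 and finishes at hour 7.
Train/test split waits on data ingestion (finishes hour 7, plus 3-hour gap → hour 10), so it starts at hour 10 and finishes at 10 + 8 = hour 18.
Model training has to wait for data ingestion (finishes hour 7); train/test split (finishes hour 18, plus 2-hour gap → hour 20). The latest of these is hour 20, so model training runs hour 20 to 20 + 5 = hour 25.
Hyperparameter sweep cannot begin until train/test split (finishes hour 18, plus 3-hour gap → hour 21). It runs from hour 21 to 21 + 7 = hour 28.
For evaluation: hyperparameter sweep (finishes hour 28); data ingestion (finishes hour 7). Taking the maximum gives a start of hour 28, and it finishes at 28 + 1 = hour 29.
Deployment needs all of evaluation (finishes hour 29); hyperparameter sweep (finishes hour 28); train/test split (finishes hour 18). That puts its earliest start at hour 29; it finishes at 29 + 5 = hour 34.
All tasks are finished once the last one completes. Finish times: Data ingestion at 7, Train/test split at 18, Hyperparameter sweep at 28, Model training at 25, Evaluation at 29, Deployment at 34. The latest is hour 34.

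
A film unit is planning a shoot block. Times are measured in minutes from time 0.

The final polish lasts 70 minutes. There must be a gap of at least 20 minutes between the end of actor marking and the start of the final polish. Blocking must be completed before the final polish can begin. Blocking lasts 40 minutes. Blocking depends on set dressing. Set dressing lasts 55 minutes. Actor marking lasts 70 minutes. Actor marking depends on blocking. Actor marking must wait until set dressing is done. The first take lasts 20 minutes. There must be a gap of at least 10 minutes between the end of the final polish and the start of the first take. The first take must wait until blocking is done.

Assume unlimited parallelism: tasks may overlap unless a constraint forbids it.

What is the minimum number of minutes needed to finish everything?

285

Set dressing has no prerequisites, so it starts at minute 0 and finishes at minute 55.
Blocking cannot begin until set dressing (finishes minute 55). It runs from minute 55 to 55 + 40 = minute 95.
Actor marking cannot start until blocking (finishes minute 95); set dressing (finishes minute 55). The controlling bound is minute 95, so actor marking finishes at 95 + 70 = minute 165.
The final polish needs all of actor marking (finishes minute 165, plus 20-minute gap → minute 185); blocking (finishes minute 95). That puts its earliest start at minute 185; it finishes at 185 + 70 = minute 255.
For the first take: the final polish (finishes minute 255, plus 10-minute gap → minute 265); blocking (finishes minute 95). Taking the maximum gives a start of minute 265, and it finishes at 265 + 20 = minute 285.
All tasks are finished once the last one completes. Finish times: Set dressing at 55, Blocking at 95, Actor marking at 165, The final polish at 255, The first take at 285. The latest is minute 285.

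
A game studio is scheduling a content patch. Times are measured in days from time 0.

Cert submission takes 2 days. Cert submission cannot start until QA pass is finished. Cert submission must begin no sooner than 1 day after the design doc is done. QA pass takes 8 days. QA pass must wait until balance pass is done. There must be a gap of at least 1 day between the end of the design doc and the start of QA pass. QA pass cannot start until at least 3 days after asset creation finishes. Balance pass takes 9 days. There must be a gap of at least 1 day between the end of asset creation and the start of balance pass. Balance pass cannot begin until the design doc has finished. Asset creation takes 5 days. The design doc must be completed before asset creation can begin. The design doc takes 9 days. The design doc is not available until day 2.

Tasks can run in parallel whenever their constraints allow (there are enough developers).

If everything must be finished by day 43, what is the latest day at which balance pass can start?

24

Cert submission must finish by day 43; it takes 2 days, so it must start by 43 − 2 = day 41.
QA pass must finish before cert submission (must start by day 41). With an 8-day duration, QA pass must start by 41 − 8 = day 33.
Balance pass feeds into QA pass (must start by day 33); so balance pass must finish by day 33 and therefore start by day 24.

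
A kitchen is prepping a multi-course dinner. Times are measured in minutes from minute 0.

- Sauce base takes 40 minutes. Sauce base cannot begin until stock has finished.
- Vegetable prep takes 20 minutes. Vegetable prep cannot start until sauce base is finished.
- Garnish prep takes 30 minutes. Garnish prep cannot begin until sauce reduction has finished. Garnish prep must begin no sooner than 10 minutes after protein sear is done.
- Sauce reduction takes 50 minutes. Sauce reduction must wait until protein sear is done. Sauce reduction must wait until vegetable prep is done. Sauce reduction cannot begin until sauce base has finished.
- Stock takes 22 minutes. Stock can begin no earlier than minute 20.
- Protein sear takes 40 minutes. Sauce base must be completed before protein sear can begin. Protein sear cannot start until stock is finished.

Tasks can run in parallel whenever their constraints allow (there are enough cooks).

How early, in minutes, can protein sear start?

82

Stock waits on its own release at minute 20, so it starts at minute 20 and finishes at 20 + 22 = minute 42.
Sauce base cannot begin until stock (finishes minute 42). It runs from minute 42 to 42 + 40 = minute 82.
Protein sear waits on sauce base (finishes minute 82); stock (finishes minute 42). The latest of these is minute 82, which is the earliest protein sear can start.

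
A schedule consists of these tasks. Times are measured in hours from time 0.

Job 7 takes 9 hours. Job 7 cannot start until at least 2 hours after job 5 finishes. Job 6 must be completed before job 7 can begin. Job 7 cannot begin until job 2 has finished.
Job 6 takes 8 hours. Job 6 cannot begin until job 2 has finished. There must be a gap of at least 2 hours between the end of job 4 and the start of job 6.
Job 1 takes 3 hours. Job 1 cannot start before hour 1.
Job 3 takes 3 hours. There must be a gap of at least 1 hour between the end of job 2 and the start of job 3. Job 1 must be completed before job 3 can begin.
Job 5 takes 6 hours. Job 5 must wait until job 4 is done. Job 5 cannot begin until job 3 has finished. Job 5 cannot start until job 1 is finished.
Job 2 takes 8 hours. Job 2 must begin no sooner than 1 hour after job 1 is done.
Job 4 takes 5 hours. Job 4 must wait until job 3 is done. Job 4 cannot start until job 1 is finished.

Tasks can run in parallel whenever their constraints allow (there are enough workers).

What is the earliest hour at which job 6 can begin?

Job 1 cannot begin until its own release at hour 1. It runs from hour 1 to 1 + 3 = hour 4.
After job 1 (finishes hour 4, plus 1-hour gap → hour 5), job 2 can start at hour 5 and finishes at hour 13.
Job 3 cannot start until job 2 (finishes hour 13, plus 1-hour gap → hour 14); job 1 (finishes hour 4). The controlling bound is hour 14, so job 3 finishes at 14 + 3 = hour 17.
Job 4 needs all of job 3 (finishes hour 17); job 1 (finishes hour 4). That puts its earliest start at hour 17; it finishes at 17 + 5 = hour 22.
Job 6 waits on job 2 (finishes hour 13); job 4 (finishes hour 22, plus 2-hour gap → hour 24). The latest of these is hour 24, which is the earliest job 6 can start.

24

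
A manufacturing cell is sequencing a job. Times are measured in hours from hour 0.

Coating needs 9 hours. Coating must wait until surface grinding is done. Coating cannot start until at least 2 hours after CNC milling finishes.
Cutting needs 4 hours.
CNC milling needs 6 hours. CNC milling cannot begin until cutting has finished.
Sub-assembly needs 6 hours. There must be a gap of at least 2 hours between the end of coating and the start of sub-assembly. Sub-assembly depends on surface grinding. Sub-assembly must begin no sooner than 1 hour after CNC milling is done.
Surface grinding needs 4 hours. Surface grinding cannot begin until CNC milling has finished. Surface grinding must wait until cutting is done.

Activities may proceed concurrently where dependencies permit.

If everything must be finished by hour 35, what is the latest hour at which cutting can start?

4

To finish by hour 35, sub-assembly (duration 6) must start no later than hour 29.
Coating feeds into sub-assembly (must start by hour 29, minus 2-hour gap → hour 27); so coating must finish by hour 27 and therefore start by hour 18.
Surface grinding feeds coating (must start by hour 18); sub-assembly (must start by hour 29). Taking the minimum, surface grinding must finish by hour 18 and start by 18 − 4 = hour 14.
For CNC milling: surface grinding (must start by hour 14); coating (must start by hour 18, minus 2-hour gap → hour 16); sub-assembly (must start by hour 29, minus 1-hour gap → hour 28). The most restrictive is hour 14; with a 6-hour duration, CNC milling must start by hour 8.
Cutting has several dependents: CNC milling (must start by hour 8); surface grinding (must start by hour 14). The earliest of those limits is hour 8, so cutting must start by 8 − 4 = hour 4.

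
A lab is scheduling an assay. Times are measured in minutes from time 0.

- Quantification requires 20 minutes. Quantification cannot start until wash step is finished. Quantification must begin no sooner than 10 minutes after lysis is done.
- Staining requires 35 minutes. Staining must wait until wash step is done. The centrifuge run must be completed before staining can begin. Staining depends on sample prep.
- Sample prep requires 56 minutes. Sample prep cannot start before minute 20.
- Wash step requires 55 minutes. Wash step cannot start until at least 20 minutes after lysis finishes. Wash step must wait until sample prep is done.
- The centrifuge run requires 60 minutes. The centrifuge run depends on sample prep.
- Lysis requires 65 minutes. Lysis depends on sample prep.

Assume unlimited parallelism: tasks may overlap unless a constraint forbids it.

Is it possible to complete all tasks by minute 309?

Yes

Sample prep waits on its own release at minute 20, so it starts at minute 20 and finishes at 20 + 56 = minute 76.
The centrifuge run cannot begin until sample prep (finishes minute 76). It runs from minute 76 to 76 + 60 = minute 136.
Lysis cannot begin until sample prep (finishes minute 76). It runs from minute 76 to 76 + 65 = minute 141.
Wash step needs all of lysis (finishes minute 141, plus 20-minute gap → minute 161); sample prep (finishes minute 76). That puts its earliest start at minute 161; it finishes at 161 + 55 = minute 216.
Quantification cannot start until wash step (finishes minute 216); lysis (finishes minute 141, plus 10-minute gap → minute 151). The controlling bound is minute 216, so quantification finishes at 216 + 20 = minute 236.
Staining has to wait for wash step (finishes minute 216); the centrifuge run (finishes minute 136); sample prep (finishes minute 76). The latest of these is minute 216, so staining runs minute 216 to 216 + 35 = minute 251.
Every task is finished by minute 251, which is no later than the deadline of 309, so the schedule is feasible.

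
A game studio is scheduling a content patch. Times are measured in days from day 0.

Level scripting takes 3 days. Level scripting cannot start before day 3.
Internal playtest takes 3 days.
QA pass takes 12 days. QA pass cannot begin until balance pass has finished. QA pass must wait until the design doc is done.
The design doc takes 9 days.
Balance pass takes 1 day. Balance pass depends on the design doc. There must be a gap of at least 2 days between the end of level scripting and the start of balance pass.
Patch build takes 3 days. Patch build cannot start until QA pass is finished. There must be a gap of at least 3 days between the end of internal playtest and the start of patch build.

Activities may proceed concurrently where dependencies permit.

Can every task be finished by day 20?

Nothing blocks internal playtest, so it runs from day 0 to day 3.
Level scripting waits on its own release at day 3, so it starts at day 3 and finishes at 3 + 3 = day 6.
Nothing blocks the design doc, so it runs from day 0 to day 9.
Balance pass has to wait for the design doc (finishes day 9); level scripting (finishes day 6, plus 2-day gap → day 8). The latest of these is day 9, so balance pass runs day 9 to 9 + 1 = day 10.
For QA pass: balance pass (finishes day 10); the design doc (finishes day 9). Taking the maximum gives a start of day 10, and it finishes at 10 + 12 = day 22.
Patch build needs all of QA pass (finishes day 22); internal playtest (finishes day 3, plus 3-day gap → day 6). That puts its earliest start at day 22; it finishes at 22 + 3 = day 25.
The earliest everything can be done is day 25, which is after the deadline of 20, so it is not possible.

No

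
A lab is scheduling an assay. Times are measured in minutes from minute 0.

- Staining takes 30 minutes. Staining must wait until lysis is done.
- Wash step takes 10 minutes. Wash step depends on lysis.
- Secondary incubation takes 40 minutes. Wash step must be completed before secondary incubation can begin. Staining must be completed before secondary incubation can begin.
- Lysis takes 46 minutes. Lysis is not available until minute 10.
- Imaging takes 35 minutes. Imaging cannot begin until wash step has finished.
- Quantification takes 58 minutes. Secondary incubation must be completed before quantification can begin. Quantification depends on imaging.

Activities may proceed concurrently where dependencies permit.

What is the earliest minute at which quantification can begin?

Lysis cannot begin until its own release at minute 10. It runs from minute 10 to 10 + 46 = minute 56.
Staining waits on lysis (finishes minute 56), so it starts at minute 56 and finishes at 56 + 30 = minute 86.
After lysis (finishes minute 56), wash step can start at minute 56 and finishes at minute 66.
After wash step (finishes minute 66), imaging can start at minute 66 and finishes at minute 101.
For secondary incubation: wash step (finishes minute 66); staining (finishes minute 86). Taking the maximum gives a start of minute 86, and it finishes at 86 + 40 = minute 126.
Quantification waits on secondary incubation (finishes minute 126); imaging (finishes minute 101). The latest of these is minute 126, which is the earliest quantification can start.

126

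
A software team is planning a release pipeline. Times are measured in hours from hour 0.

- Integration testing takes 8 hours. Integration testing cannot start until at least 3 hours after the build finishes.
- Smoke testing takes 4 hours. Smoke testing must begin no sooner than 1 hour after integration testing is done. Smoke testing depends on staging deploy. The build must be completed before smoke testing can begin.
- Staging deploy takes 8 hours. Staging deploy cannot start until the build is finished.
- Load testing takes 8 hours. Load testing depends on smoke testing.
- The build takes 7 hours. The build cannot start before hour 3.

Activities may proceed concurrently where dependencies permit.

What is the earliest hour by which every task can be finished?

34

The build cannot begin until its own release at hour 3. It runs from hour 3 to 3 + 7 = hour 10.
Staging deploy cannot begin until the build (finishes hour 10). It runs from hour 10 to 10 + 8 = hour 18.
Integration testing cannot begin until the build (finishes hour 10, plus 3-hour gap → hour 13). It runs from hour 13 to 13 + 8 = hour 21.
Smoke testing needs all of integration testing (finishes hour 21, plus 1-hour gap → hour 22); staging deploy (finishes hour 18); the build (finishes hour 10). That puts its earliest start at hour 22; it finishes at 22 + 4 = hour 26.
After smoke testing (finishes hour 26), load testing can start at hour 26 and finishes at hour 34.
All tasks are finished once the last one completes. Finish times: The build at 10, Integration testing at 21, Staging deploy at 18, Smoke testing at 26, Load testing at 34. The latest is hour 34.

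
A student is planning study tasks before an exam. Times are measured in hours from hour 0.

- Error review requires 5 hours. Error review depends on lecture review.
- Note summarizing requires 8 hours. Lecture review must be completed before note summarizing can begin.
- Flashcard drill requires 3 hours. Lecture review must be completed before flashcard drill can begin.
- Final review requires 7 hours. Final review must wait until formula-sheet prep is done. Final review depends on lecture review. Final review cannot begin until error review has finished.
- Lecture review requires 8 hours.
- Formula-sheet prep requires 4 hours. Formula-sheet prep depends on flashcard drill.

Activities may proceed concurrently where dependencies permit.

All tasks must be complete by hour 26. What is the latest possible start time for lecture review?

4

Nothing follows final review; the deadline of hour 26 is its only limit. It must start by 26 − 7 = hour 19.
Formula-sheet prep feeds into final review (must start by hour 19); so formula-sheet prep must finish by hour 19 and therefore start by hour 15.
Flashcard drill feeds into formula-sheet prep (must start by hour 15); so flashcard drill must finish by hour 15 and therefore start by hour 12.
Error review must finish before final review (must start by hour 19). With a 5-hour duration, error review must start by 19 − 5 = hour 14.
Note summarizing must finish by hour 26; it takes 8 hours, so it must start by 26 − 8 = hour 18.
Lecture review feeds flashcard drill (must start by hour 12); error review (must start by hour 14); note summarizing (must start by hour 18); final review (must start by hour 19). Taking the minimum, lecture review must finish by hour 12 and start by 12 − 8 = hour 4.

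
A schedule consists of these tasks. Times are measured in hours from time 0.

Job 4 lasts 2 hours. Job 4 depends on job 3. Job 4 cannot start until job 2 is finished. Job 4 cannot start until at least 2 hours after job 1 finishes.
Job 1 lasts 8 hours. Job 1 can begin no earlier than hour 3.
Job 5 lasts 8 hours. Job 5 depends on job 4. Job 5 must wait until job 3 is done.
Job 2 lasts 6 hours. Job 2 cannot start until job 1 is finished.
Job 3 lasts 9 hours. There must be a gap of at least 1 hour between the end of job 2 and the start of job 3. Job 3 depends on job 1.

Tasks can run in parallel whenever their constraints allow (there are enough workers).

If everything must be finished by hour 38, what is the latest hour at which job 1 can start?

Nothing follows job 5; the deadline of hour 38 is its only limit. It must start by 38 − 8 = hour 30.
Job 4 must finish before job 5 (must start by hour 30). With a 2-hour duration, job 4 must start by 30 − 2 = hour 28.
For job 3: job 4 (must start by hour 28); job 5 (must start by hour 30). The most restrictive is hour 28; with a 9-hour duration, job 3 must start by hour 19.
Job 2 must finish in time for job 3 (must start by hour 19, minus 1-hour gap → hour 18); job 4 (must start by hour 28). The tightest is hour 18, so job 2 must start by 18 − 6 = hour 12.
Job 1 feeds job 2 (must start by hour 12); job 3 (must start by hour 19); job 4 (must start by hour 28, minus 2-hour gap → hour 26). Taking the minimum, job 1 must finish by hour 12 and start by 12 − 8 = hour 4.

4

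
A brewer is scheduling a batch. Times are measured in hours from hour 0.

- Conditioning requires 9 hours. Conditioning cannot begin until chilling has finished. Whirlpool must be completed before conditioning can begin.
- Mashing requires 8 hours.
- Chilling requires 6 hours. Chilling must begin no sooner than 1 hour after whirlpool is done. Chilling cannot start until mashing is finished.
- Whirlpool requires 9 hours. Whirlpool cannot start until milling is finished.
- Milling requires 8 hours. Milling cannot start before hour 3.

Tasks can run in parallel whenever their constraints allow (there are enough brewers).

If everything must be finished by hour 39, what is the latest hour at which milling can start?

To finish by hour 39, conditioning (duration 9) must start no later than hour 30.
Since conditioning (must start by hour 30) depends on it, chilling must finish by hour 30. Backing off its 6-hour duration gives a latest start of hour 24.
Whirlpool must finish in time for chilling (must start by hour 24, minus 1-hour gap → hour 23); conditioning (must start by hour 30). The tightest is hour 23, so whirlpool must start by 23 − 9 = hour 14.
Since whirlpool (must start by hour 14) depends on it, milling must finish by hour 14. Backing off its 8-hour duration gives a latest start of hour 6.

6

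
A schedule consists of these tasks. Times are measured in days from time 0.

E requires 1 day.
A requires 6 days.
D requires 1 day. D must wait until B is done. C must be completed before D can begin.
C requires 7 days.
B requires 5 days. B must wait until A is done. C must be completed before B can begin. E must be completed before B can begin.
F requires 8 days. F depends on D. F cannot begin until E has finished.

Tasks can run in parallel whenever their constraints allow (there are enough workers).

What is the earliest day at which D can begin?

E can start immediately at day 0; it finishes at day 1.
C can start immediately at day 0; it finishes at day 7.
Nothing blocks A, so it runs from day 0 to day 6.
B needs all of A (finishes day 6); C (finishes day 7); E (finishes day 1). That puts its earliest start at day 7; it finishes at 7 + 5 = day 12.
D waits on B (finishes day 12); C (finishes day 7). The latest of these is day 12, which is the earliest D can start.

12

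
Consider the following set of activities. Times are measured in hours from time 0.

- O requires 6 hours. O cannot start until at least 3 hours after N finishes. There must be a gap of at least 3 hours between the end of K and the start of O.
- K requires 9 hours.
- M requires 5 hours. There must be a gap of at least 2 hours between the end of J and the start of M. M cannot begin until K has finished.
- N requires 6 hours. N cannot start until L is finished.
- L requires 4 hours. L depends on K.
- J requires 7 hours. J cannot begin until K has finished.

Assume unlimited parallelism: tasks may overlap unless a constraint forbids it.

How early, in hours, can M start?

K can start immediately at hour 0; it finishes at hour 9.
After K (finishes hour 9), J can start at hour 9 and finishes at hour 16.
M waits on J (finishes hour 16, plus 2-hour gap → hour 18); K (finishes hour 9). The latest of these is hour 18, which is the earliest M can start.

18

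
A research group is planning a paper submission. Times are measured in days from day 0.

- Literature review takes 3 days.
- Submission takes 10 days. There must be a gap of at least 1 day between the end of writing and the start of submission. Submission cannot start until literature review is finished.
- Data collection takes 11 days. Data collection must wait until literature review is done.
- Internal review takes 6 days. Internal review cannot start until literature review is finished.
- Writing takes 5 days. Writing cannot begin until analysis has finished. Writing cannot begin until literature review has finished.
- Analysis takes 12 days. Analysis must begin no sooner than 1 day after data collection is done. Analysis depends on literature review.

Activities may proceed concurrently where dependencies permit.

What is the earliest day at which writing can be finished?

32

Literature review can start immediately at day 0; it finishes at day 3.
After literature review (finishes day 3), data collection can start at day 3 and finishes at day 14.
Analysis cannot start until data collection (finishes day 14, plus 1-day gap → day 15); literature review (finishes day 3). The controlling bound is day 15, so analysis finishes at 15 + 12 = day 27.
Writing needs all of analysis (finishes day 27); literature review (finishes day 3). That puts its earliest start at day 27; it finishes at 27 + 5 = day 32.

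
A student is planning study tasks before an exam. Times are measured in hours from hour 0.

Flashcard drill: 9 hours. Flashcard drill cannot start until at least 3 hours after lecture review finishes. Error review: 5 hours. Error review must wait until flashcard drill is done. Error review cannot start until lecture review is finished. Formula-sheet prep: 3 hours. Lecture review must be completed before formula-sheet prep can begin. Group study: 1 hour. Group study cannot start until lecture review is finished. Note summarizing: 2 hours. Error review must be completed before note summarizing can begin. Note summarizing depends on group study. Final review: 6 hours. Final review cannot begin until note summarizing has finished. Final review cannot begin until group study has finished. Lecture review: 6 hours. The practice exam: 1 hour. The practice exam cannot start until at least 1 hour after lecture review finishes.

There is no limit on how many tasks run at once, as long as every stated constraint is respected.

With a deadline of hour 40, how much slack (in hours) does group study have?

Lecture review has no prerequisites, so it starts at hour 0 and finishes at hour 6.
Group study cannot begin until lecture review (finishes hour 6). It runs from hour 6 to 6 + 1 = hour 7.

Working backward from the deadline:
Final review must finish by hour 40; it takes 6 hours, so it must start by 40 − 6 = hour 34.
Since final review (must start by hour 34) depends on it, note summarizing must finish by hour 34. Backing off its 2-hour duration gives a latest start of hour 32.
Group study must finish in time for note summarizing (must start by hour 32); final review (must start by hour 34). The tightest is hour 32, so group study must start by 32 − 1 = hour 31.
So group study can start as early as hour 6 and as late as hour 31, giving 31 − 6 = 25 hours of slack.

25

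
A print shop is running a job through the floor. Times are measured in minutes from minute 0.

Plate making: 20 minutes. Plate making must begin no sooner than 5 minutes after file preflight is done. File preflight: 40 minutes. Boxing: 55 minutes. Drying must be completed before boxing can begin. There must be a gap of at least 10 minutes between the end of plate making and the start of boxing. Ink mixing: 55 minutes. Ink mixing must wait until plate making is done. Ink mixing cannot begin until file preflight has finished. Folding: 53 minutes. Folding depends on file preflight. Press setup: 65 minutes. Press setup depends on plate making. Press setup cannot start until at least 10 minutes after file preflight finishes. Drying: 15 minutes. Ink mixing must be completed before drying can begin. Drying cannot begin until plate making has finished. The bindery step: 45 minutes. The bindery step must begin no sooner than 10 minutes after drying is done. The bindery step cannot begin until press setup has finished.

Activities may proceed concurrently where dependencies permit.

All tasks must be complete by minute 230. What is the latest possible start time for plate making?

85

To finish by minute 230, the bindery step (duration 45) must start no later than minute 185.
To finish by minute 230, boxing (duration 55) must start no later than minute 175.
Drying feeds the bindery step (must start by minute 185, minus 10-minute gap → minute 175); boxing (must start by minute 175). Taking the minimum, drying must finish by minute 175 and start by 175 − 15 = minute 160.
Ink mixing must finish before drying (must start by minute 160). With a 55-minute duration, ink mixing must start by 160 − 55 = minute 105.
Since the bindery step (must start by minute 185) depends on it, press setup must finish by minute 185. Backing off its 65-minute duration gives a latest start of minute 120.
Plate making feeds ink mixing (must start by minute 105); press setup (must start by minute 120); drying (must start by minute 160); boxing (must start by minute 175, minus 10-minute gap → minute 165). Taking the minimum, plate making must finish by minute 105 and start by 105 − 20 = minute 85.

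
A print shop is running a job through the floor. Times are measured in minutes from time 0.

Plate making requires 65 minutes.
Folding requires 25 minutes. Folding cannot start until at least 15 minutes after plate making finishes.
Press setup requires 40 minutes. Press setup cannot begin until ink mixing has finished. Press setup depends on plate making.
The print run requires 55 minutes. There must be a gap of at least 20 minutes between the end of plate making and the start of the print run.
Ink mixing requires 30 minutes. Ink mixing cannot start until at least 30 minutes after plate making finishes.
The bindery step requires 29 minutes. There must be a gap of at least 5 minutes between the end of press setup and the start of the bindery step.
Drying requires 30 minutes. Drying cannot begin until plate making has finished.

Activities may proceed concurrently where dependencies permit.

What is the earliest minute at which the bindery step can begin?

170

Plate making can start immediately at minute 0; it finishes at minute 65.
Ink mixing cannot begin until plate making (finishes minute 65, plus 30-minute gap → minute 95). It runs from minute 95 to 95 + 30 = minute 125.
Press setup cannot start until ink mixing (finishes minute 125); plate making (finishes minute 65). The controlling bound is minute 125, so press setup finishes at 125 + 40 = minute 165.
The bindery step waits on press setup (finishes minute 165, plus 5-minute gap → minute 170), so the earliest it can start is minute 170.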